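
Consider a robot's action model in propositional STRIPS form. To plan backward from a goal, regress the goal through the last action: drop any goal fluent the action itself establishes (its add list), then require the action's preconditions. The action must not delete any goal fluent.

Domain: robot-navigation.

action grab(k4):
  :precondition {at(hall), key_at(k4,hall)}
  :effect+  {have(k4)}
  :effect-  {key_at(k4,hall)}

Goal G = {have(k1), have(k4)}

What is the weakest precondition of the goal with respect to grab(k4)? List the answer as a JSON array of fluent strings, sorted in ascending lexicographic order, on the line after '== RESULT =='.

Regress:
  G ∩ del = {}  (empty — regression defined)
  G \ add = {have(k1), have(k4)} \ {have(k4)} = {have(k1)}
  ∪ pre   = {have(k1)} ∪ {at(hall), key_at(k4,hall)}
          = {at(hall), have(k1), key_at(k4,hall)}

== RESULT ==
["at(hall)", "have(k1)", "key_at(k4,hall)"]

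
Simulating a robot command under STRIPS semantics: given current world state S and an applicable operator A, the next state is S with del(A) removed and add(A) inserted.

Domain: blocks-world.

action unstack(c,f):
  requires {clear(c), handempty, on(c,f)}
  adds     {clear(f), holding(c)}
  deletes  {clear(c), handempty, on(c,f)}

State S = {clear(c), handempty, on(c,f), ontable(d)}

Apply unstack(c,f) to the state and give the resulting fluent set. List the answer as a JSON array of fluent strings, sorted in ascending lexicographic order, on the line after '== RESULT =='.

Progress:
  pre ⊆ S: {clear(c), handempty, on(c,f)} ⊆ S  — applicable
  S \ del = {ontable(d)}
  ∪ add   = {clear(f), holding(c), ontable(d)}

== RESULT ==
["clear(f)", "holding(c)", "ontable(d)"]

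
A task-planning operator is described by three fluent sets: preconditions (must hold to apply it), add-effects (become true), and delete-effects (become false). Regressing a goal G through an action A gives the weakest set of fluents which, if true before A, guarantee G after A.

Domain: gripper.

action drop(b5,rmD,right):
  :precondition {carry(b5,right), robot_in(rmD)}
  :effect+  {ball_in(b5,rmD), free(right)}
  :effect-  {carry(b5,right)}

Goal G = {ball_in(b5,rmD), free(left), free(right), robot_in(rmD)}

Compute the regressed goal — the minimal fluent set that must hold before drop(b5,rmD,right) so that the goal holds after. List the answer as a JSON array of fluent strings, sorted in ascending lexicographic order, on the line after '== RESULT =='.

Compute (G \ add) ∪ pre:
  G ∩ del = {}  (empty — regression defined)
  G \ add = {ball_in(b5,rmD), free(left), free(right), robot_in(rmD)} \ {ball_in(b5,rmD), free(right)} = {free(left), robot_in(rmD)}
  ∪ pre   = {free(left), robot_in(rmD)} ∪ {carry(b5,right), robot_in(rmD)}
          = {carry(b5,right), free(left), robot_in(rmD)}

== RESULT ==
["carry(b5,right)", "free(left)", "robot_in(rmD)"]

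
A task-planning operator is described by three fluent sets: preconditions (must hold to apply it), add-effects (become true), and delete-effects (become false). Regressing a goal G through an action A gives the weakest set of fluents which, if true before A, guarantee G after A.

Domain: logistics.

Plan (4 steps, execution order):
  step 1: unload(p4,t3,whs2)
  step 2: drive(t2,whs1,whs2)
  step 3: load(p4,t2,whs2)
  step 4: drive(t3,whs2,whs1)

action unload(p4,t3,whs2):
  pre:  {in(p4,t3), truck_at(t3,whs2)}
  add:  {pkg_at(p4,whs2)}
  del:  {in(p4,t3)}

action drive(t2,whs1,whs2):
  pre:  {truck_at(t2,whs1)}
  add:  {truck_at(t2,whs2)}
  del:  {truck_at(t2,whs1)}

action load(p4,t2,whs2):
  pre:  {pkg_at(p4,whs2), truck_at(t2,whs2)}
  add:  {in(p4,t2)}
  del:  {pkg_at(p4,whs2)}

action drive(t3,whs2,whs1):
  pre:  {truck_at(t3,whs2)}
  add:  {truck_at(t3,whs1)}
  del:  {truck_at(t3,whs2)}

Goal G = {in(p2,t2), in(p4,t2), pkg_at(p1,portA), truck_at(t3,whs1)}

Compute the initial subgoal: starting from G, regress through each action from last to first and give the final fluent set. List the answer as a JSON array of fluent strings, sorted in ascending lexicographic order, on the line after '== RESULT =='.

Regress step by step:
  through step 4 (drive(t3,whs2,whs1)): drop {truck_at(t3,whs1)}, keep {in(p2,t2), in(p4,t2), pkg_at(p1,portA)}, require {truck_at(t3,whs2)}
    → {in(p2,t2), in(p4,t2), pkg_at(p1,portA), truck_at(t3,whs2)}
  through step 3 (load(p4,t2,whs2)): drop {in(p4,t2)}, keep {in(p2,t2), pkg_at(p1,portA), truck_at(t3,whs2)}, require {pkg_at(p4,whs2), truck_at(t2,whs2)}
    → {in(p2,t2), pkg_at(p1,portA), pkg_at(p4,whs2), truck_at(t2,whs2), truck_at(t3,whs2)}
  through step 2 (drive(t2,whs1,whs2)): drop {truck_at(t2,whs2)}, keep {in(p2,t2), pkg_at(p1,portA), pkg_at(p4,whs2), truck_at(t3,whs2)}, require {truck_at(t2,whs1)}
    → {in(p2,t2), pkg_at(p1,portA), pkg_at(p4,whs2), truck_at(t2,whs1), truck_at(t3,whs2)}
  through step 1 (unload(p4,t3,whs2)): drop {pkg_at(p4,whs2)}, keep {in(p2,t2), pkg_at(p1,portA), truck_at(t2,whs1), truck_at(t3,whs2)}, require {in(p4,t3), truck_at(t3,whs2)}
    → {in(p2,t2), in(p4,t3), pkg_at(p1,portA), truck_at(t2,whs1), truck_at(t3,whs2)}

== RESULT ==
["in(p2,t2)", "in(p4,t3)", "pkg_at(p1,portA)", "truck_at(t2,whs1)", "truck_at(t3,whs2)"]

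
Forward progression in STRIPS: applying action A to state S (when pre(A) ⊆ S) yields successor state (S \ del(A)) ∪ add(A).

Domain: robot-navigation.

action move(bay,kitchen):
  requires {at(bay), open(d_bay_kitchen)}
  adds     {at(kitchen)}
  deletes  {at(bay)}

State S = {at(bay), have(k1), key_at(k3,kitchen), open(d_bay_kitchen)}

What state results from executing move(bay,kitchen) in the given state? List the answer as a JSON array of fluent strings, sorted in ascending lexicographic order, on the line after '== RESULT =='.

Progress:
  pre ⊆ S: {at(bay), open(d_bay_kitchen)} ⊆ S  — applicable
  S \ del = {have(k1), key_at(k3,kitchen), open(d_bay_kitchen)}
  ∪ add   = {at(kitchen), have(k1), key_at(k3,kitchen), open(d_bay_kitchen)}

== RESULT ==
["at(kitchen)", "have(k1)", "key_at(k3,kitchen)", "open(d_bay_kitchen)"]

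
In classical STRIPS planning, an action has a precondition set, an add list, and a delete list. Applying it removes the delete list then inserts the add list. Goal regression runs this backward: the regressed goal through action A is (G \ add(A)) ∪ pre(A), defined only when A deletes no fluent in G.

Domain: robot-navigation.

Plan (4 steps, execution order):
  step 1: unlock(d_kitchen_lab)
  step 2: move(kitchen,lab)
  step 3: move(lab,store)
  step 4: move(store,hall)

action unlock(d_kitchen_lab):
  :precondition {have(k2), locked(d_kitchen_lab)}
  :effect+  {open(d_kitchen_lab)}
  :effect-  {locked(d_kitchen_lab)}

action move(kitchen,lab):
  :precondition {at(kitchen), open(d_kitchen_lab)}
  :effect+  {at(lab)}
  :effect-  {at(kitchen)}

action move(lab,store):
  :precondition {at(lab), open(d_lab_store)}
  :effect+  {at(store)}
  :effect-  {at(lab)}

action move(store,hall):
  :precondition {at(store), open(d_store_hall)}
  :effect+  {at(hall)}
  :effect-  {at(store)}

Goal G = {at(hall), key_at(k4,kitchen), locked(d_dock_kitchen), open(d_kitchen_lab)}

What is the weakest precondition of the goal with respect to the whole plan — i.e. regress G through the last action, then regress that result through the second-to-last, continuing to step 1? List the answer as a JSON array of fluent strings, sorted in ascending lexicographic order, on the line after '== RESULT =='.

Regress step by step:
  through step 4 (move(store,hall)): drop {at(hall)}, keep {key_at(k4,kitchen), locked(d_dock_kitchen), open(d_kitchen_lab)}, require {at(store), open(d_store_hall)}
    → {at(store), key_at(k4,kitchen), locked(d_dock_kitchen), open(d_kitchen_lab), open(d_store_hall)}
  through step 3 (move(lab,store)): drop {at(store)}, keep {key_at(k4,kitchen), locked(d_dock_kitchen), open(d_kitchen_lab), open(d_store_hall)}, require {at(lab), open(d_lab_store)}
    → {at(lab), key_at(k4,kitchen), locked(d_dock_kitchen), open(d_kitchen_lab), open(d_lab_store), open(d_store_hall)}
  through step 2 (move(kitchen,lab)): drop {at(lab)}, keep {key_at(k4,kitchen), locked(d_dock_kitchen), open(d_kitchen_lab), open(d_lab_store), open(d_store_hall)}, require {at(kitchen), open(d_kitchen_lab)}
    → {at(kitchen), key_at(k4,kitchen), locked(d_dock_kitchen), open(d_kitchen_lab), open(d_lab_store), open(d_store_hall)}
  through step 1 (unlock(d_kitchen_lab)): drop {open(d_kitchen_lab)}, keep {at(kitchen), key_at(k4,kitchen), locked(d_dock_kitchen), open(d_lab_store), open(d_store_hall)}, require {have(k2), locked(d_kitchen_lab)}
    → {at(kitchen), have(k2), key_at(k4,kitchen), locked(d_dock_kitchen), locked(d_kitchen_lab), open(d_lab_store), open(d_store_hall)}

== RESULT ==
["at(kitchen)", "have(k2)", "key_at(k4,kitchen)", "locked(d_dock_kitchen)", "locked(d_kitchen_lab)", "open(d_lab_store)", "open(d_store_hall)"]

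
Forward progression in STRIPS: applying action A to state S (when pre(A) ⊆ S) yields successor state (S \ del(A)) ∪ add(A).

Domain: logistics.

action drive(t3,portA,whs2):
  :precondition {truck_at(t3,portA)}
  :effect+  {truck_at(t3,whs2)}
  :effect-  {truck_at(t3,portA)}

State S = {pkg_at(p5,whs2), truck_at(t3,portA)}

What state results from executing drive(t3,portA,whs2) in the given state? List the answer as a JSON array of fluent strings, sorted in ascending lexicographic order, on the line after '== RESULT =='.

Compute (S \ del) ∪ add:
  pre ⊆ S: {truck_at(t3,portA)} ⊆ S  — applicable
  S \ del = {pkg_at(p5,whs2)}
  ∪ add   = {pkg_at(p5,whs2), truck_at(t3,whs2)}

== RESULT ==
["pkg_at(p5,whs2)", "truck_at(t3,whs2)"]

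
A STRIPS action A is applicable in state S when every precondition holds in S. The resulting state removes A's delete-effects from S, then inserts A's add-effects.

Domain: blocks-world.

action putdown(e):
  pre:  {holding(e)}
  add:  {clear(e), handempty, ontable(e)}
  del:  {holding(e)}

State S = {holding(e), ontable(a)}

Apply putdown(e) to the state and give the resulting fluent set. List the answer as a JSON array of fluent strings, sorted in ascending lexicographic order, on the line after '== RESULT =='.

Progress:
  pre ⊆ S: {holding(e)} ⊆ S  — applicable
  S \ del = {ontable(a)}
  ∪ add   = {clear(e), handempty, ontable(a), ontable(e)}

== RESULT ==
["clear(e)", "handempty", "ontable(a)", "ontable(e)"]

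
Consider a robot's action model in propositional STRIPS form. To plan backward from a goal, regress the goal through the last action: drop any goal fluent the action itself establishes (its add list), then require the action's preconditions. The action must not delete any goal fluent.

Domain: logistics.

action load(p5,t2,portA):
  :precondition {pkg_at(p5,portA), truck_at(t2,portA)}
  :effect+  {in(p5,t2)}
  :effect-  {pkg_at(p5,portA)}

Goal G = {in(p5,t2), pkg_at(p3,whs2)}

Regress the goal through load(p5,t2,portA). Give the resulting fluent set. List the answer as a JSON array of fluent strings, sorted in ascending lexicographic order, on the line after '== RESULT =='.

Compute (G \ add) ∪ pre:
  G ∩ del = {}  (empty — regression defined)
  G \ add = {in(p5,t2), pkg_at(p3,whs2)} \ {in(p5,t2)} = {pkg_at(p3,whs2)}
  ∪ pre   = {pkg_at(p3,whs2)} ∪ {pkg_at(p5,portA), truck_at(t2,portA)}
          = {pkg_at(p3,whs2), pkg_at(p5,portA), truck_at(t2,portA)}

== RESULT ==
["pkg_at(p3,whs2)", "pkg_at(p5,portA)", "truck_at(t2,portA)"]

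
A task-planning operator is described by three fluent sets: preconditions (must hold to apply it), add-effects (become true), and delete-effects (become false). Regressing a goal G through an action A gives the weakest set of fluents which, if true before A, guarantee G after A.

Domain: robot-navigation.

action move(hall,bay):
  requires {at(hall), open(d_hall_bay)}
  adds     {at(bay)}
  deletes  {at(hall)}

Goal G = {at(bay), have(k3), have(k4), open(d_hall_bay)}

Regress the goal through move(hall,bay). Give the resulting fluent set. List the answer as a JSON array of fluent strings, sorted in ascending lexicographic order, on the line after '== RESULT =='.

Regress:
  G ∩ del = {}  (empty — regression defined)
  G \ add = {at(bay), have(k3), have(k4), open(d_hall_bay)} \ {at(bay)} = {have(k3), have(k4), open(d_hall_bay)}
  ∪ pre   = {have(k3), have(k4), open(d_hall_bay)} ∪ {at(hall), open(d_hall_bay)}
          = {at(hall), have(k3), have(k4), open(d_hall_bay)}

== RESULT ==
["at(hall)", "have(k3)", "have(k4)", "open(d_hall_bay)"]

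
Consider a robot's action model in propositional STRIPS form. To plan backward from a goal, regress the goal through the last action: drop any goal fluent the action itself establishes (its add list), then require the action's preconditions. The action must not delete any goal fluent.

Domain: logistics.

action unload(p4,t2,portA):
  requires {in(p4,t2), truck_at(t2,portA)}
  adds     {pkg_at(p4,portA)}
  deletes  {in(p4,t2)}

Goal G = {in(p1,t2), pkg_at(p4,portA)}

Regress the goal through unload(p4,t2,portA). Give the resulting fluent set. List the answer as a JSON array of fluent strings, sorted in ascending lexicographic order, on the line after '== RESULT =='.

Regress:
  G ∩ del = {}  (empty — regression defined)
  G \ add = {in(p1,t2), pkg_at(p4,portA)} \ {pkg_at(p4,portA)} = {in(p1,t2)}
  ∪ pre   = {in(p1,t2)} ∪ {in(p4,t2), truck_at(t2,portA)}
          = {in(p1,t2), in(p4,t2), truck_at(t2,portA)}

== RESULT ==
["in(p1,t2)", "in(p4,t2)", "truck_at(t2,portA)"]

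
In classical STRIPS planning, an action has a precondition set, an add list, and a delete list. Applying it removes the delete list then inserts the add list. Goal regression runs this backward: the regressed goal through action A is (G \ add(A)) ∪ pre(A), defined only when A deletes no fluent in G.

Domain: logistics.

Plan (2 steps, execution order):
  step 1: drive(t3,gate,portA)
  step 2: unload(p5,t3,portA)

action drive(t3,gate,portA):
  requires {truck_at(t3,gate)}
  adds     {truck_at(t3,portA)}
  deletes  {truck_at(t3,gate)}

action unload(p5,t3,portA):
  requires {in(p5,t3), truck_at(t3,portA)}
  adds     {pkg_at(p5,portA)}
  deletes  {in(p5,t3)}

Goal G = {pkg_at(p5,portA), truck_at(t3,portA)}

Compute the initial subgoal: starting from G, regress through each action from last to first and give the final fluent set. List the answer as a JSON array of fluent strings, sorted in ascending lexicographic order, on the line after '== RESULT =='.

Work backward from the goal:
  through step 2 (unload(p5,t3,portA)): drop {pkg_at(p5,portA)}, keep {truck_at(t3,portA)}, require {in(p5,t3), truck_at(t3,portA)}
    → {in(p5,t3), truck_at(t3,portA)}
  through step 1 (drive(t3,gate,portA)): drop {truck_at(t3,portA)}, keep {in(p5,t3)}, require {truck_at(t3,gate)}
    → {in(p5,t3), truck_at(t3,gate)}

== RESULT ==
["in(p5,t3)", "truck_at(t3,gate)"]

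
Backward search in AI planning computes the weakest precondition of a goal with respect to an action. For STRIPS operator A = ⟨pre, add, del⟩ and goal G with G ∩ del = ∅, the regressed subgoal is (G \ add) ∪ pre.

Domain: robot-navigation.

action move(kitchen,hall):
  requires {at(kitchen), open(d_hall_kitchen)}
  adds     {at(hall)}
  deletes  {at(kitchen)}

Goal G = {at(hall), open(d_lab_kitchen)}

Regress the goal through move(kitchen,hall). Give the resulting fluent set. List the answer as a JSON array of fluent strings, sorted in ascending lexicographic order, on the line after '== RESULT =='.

Compute (G \ add) ∪ pre:
  G ∩ del = {}  (empty — regression defined)
  G \ add = {at(hall), open(d_lab_kitchen)} \ {at(hall)} = {open(d_lab_kitchen)}
  ∪ pre   = {open(d_lab_kitchen)} ∪ {at(kitchen), open(d_hall_kitchen)}
          = {at(kitchen), open(d_hall_kitchen), open(d_lab_kitchen)}

== RESULT ==
["at(kitchen)", "open(d_hall_kitchen)", "open(d_lab_kitchen)"]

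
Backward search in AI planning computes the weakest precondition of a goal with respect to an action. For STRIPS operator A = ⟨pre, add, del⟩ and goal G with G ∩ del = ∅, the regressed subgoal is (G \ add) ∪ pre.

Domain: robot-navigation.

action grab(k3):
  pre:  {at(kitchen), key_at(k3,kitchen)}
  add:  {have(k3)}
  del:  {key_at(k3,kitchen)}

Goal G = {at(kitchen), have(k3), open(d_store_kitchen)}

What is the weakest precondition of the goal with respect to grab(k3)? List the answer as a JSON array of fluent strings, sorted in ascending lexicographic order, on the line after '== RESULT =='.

Regress:
  G ∩ del = {}  (empty — regression defined)
  G \ add = {at(kitchen), have(k3), open(d_store_kitchen)} \ {have(k3)} = {at(kitchen), open(d_store_kitchen)}
  ∪ pre   = {at(kitchen), open(d_store_kitchen)} ∪ {at(kitchen), key_at(k3,kitchen)}
          = {at(kitchen), key_at(k3,kitchen), open(d_store_kitchen)}

== RESULT ==
["at(kitchen)", "key_at(k3,kitchen)", "open(d_store_kitchen)"]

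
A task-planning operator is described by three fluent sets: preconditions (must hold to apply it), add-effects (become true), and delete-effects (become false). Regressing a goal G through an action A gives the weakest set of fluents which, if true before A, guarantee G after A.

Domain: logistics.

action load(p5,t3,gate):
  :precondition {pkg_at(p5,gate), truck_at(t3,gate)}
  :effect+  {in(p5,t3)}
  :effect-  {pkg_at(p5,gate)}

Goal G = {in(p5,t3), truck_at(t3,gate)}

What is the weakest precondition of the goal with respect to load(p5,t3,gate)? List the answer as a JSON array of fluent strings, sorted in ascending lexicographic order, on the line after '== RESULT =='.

Compute (G \ add) ∪ pre:
  G ∩ del = {}  (empty — regression defined)
  G \ add = {in(p5,t3), truck_at(t3,gate)} \ {in(p5,t3)} = {truck_at(t3,gate)}
  ∪ pre   = {truck_at(t3,gate)} ∪ {pkg_at(p5,gate), truck_at(t3,gate)}
          = {pkg_at(p5,gate), truck_at(t3,gate)}

== RESULT ==
["pkg_at(p5,gate)", "truck_at(t3,gate)"]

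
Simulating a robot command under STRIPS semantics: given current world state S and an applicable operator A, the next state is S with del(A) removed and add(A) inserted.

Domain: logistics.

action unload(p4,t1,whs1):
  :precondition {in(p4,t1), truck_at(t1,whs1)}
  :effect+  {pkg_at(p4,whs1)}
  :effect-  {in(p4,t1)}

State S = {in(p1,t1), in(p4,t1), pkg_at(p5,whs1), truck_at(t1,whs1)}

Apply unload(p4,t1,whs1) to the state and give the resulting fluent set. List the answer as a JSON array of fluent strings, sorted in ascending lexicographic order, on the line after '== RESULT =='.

Progress:
  pre ⊆ S: {in(p4,t1), truck_at(t1,whs1)} ⊆ S  — applicable
  S \ del = {in(p1,t1), pkg_at(p5,whs1), truck_at(t1,whs1)}
  ∪ add   = {in(p1,t1), pkg_at(p4,whs1), pkg_at(p5,whs1), truck_at(t1,whs1)}

== RESULT ==
["in(p1,t1)", "pkg_at(p4,whs1)", "pkg_at(p5,whs1)", "truck_at(t1,whs1)"]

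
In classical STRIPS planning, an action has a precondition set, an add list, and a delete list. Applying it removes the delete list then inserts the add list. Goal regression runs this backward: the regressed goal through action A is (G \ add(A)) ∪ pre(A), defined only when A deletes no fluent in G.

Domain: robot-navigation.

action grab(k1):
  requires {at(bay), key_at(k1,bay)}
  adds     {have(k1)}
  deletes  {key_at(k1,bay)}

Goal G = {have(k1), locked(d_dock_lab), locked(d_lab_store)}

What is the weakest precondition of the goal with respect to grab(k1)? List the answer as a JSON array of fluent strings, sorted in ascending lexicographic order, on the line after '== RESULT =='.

Regress:
  G ∩ del = {}  (empty — regression defined)
  G \ add = {have(k1), locked(d_dock_lab), locked(d_lab_store)} \ {have(k1)} = {locked(d_dock_lab), locked(d_lab_store)}
  ∪ pre   = {locked(d_dock_lab), locked(d_lab_store)} ∪ {at(bay), key_at(k1,bay)}
          = {at(bay), key_at(k1,bay), locked(d_dock_lab), locked(d_lab_store)}

== RESULT ==
["at(bay)", "key_at(k1,bay)", "locked(d_dock_lab)", "locked(d_lab_store)"]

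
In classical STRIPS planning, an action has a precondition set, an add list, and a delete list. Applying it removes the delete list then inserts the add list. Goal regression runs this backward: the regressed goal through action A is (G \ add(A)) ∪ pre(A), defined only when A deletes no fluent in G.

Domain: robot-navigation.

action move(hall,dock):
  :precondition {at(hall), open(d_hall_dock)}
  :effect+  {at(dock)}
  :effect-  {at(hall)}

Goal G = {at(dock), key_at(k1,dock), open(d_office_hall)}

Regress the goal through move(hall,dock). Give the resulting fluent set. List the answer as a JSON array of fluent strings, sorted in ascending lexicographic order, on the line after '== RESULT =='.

Compute (G \ add) ∪ pre:
  G ∩ del = {}  (empty — regression defined)
  G \ add = {at(dock), key_at(k1,dock), open(d_office_hall)} \ {at(dock)} = {key_at(k1,dock), open(d_office_hall)}
  ∪ pre   = {key_at(k1,dock), open(d_office_hall)} ∪ {at(hall), open(d_hall_dock)}
          = {at(hall), key_at(k1,dock), open(d_hall_dock), open(d_office_hall)}

== RESULT ==
["at(hall)", "key_at(k1,dock)", "open(d_hall_dock)", "open(d_office_hall)"]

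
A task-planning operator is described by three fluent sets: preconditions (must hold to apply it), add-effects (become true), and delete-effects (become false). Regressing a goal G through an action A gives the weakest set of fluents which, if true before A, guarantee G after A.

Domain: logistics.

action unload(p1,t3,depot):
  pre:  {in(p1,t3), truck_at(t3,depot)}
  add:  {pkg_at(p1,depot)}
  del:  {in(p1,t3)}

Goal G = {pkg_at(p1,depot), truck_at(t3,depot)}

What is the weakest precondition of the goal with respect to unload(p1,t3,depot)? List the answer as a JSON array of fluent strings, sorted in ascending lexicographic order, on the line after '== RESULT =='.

Compute (G \ add) ∪ pre:
  G ∩ del = {}  (empty — regression defined)
  G \ add = {pkg_at(p1,depot), truck_at(t3,depot)} \ {pkg_at(p1,depot)} = {truck_at(t3,depot)}
  ∪ pre   = {truck_at(t3,depot)} ∪ {in(p1,t3), truck_at(t3,depot)}
          = {in(p1,t3), truck_at(t3,depot)}

== RESULT ==
["in(p1,t3)", "truck_at(t3,depot)"]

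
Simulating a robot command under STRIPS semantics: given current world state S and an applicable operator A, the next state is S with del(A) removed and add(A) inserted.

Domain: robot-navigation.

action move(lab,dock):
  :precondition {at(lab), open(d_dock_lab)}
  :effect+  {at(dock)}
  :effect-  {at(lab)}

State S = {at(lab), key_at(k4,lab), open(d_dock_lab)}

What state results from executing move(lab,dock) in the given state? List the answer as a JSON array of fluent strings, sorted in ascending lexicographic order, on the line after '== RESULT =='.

Progress:
  pre ⊆ S: {at(lab), open(d_dock_lab)} ⊆ S  — applicable
  S \ del = {key_at(k4,lab), open(d_dock_lab)}
  ∪ add   = {at(dock), key_at(k4,lab), open(d_dock_lab)}

== RESULT ==
["at(dock)", "key_at(k4,lab)", "open(d_dock_lab)"]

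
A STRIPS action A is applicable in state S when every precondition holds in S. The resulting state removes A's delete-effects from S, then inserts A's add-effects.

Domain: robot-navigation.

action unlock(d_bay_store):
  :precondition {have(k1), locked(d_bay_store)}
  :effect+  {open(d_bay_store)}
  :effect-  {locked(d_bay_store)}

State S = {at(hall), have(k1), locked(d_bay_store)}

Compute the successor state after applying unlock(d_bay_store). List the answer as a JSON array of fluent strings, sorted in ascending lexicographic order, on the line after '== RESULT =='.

Progress:
  pre ⊆ S: {have(k1), locked(d_bay_store)} ⊆ S  — applicable
  S \ del = {at(hall), have(k1)}
  ∪ add   = {at(hall), have(k1), open(d_bay_store)}

== RESULT ==
["at(hall)", "have(k1)", "open(d_bay_store)"]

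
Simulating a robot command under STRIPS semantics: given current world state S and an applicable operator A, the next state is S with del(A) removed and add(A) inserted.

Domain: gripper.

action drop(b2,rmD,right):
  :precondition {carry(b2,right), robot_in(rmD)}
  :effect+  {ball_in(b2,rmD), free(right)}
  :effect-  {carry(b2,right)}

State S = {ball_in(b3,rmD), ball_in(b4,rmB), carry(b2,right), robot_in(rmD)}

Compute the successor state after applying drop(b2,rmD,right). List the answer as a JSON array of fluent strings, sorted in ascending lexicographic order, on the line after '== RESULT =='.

Compute (S \ del) ∪ add:
  pre ⊆ S: {carry(b2,right), robot_in(rmD)} ⊆ S  — applicable
  S \ del = {ball_in(b3,rmD), ball_in(b4,rmB), robot_in(rmD)}
  ∪ add   = {ball_in(b2,rmD), ball_in(b3,rmD), ball_in(b4,rmB), free(right), robot_in(rmD)}

== RESULT ==
["ball_in(b2,rmD)", "ball_in(b3,rmD)", "ball_in(b4,rmB)", "free(right)", "robot_in(rmD)"]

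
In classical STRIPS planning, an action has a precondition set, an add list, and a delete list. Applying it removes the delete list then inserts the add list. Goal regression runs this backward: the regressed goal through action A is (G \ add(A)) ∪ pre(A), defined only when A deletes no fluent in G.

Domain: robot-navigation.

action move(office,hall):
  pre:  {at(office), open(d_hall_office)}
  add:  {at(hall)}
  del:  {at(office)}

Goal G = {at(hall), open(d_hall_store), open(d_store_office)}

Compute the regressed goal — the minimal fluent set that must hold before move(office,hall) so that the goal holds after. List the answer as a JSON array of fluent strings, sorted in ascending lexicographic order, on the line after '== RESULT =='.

Compute (G \ add) ∪ pre:
  G ∩ del = {}  (empty — regression defined)
  G \ add = {at(hall), open(d_hall_store), open(d_store_office)} \ {at(hall)} = {open(d_hall_store), open(d_store_office)}
  ∪ pre   = {open(d_hall_store), open(d_store_office)} ∪ {at(office), open(d_hall_office)}
          = {at(office), open(d_hall_office), open(d_hall_store), open(d_store_office)}

== RESULT ==
["at(office)", "open(d_hall_office)", "open(d_hall_store)", "open(d_store_office)"]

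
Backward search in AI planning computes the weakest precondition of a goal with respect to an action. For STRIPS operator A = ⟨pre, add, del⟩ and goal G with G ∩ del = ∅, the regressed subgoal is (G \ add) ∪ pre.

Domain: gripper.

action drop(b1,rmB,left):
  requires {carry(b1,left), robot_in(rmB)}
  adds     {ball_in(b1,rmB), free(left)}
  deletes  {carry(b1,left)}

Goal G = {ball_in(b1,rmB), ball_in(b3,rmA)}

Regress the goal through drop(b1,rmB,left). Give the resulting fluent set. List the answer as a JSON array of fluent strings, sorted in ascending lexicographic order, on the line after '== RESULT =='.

Compute (G \ add) ∪ pre:
  G ∩ del = {}  (empty — regression defined)
  G \ add = {ball_in(b1,rmB), ball_in(b3,rmA)} \ {ball_in(b1,rmB), free(left)} = {ball_in(b3,rmA)}
  ∪ pre   = {ball_in(b3,rmA)} ∪ {carry(b1,left), robot_in(rmB)}
          = {ball_in(b3,rmA), carry(b1,left), robot_in(rmB)}

== RESULT ==
["ball_in(b3,rmA)", "carry(b1,left)", "robot_in(rmB)"]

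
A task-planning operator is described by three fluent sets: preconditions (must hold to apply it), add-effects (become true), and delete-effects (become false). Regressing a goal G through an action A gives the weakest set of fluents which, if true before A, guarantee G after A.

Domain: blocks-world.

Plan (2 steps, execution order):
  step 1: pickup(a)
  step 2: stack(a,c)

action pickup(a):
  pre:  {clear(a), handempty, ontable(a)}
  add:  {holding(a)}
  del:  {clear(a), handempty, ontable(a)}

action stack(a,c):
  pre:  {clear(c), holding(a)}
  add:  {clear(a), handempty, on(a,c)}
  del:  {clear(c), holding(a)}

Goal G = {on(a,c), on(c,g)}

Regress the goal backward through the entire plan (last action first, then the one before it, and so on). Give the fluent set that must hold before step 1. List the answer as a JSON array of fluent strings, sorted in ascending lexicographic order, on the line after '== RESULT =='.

Regress step by step:
  through step 2 (stack(a,c)): drop {on(a,c)}, keep {on(c,g)}, require {clear(c), holding(a)}
    → {clear(c), holding(a), on(c,g)}
  through step 1 (pickup(a)): drop {holding(a)}, keep {clear(c), on(c,g)}, require {clear(a), handempty, ontable(a)}
    → {clear(a), clear(c), handempty, on(c,g), ontable(a)}

== RESULT ==
["clear(a)", "clear(c)", "handempty", "on(c,g)", "ontable(a)"]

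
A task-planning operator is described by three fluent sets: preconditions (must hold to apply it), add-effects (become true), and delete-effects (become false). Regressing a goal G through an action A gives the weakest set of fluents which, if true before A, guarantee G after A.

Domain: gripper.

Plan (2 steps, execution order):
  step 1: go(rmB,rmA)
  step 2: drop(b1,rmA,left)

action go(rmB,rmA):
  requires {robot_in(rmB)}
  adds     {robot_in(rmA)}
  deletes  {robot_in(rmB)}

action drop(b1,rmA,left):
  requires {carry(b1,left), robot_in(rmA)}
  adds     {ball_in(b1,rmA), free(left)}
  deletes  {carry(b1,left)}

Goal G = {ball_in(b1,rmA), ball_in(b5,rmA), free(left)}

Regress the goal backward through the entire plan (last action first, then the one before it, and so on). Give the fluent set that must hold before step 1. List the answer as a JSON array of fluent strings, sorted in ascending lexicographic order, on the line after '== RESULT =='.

Work backward from the goal:
  through step 2 (drop(b1,rmA,left)): drop {ball_in(b1,rmA), free(left)}, keep {ball_in(b5,rmA)}, require {carry(b1,left), robot_in(rmA)}
    → {ball_in(b5,rmA), carry(b1,left), robot_in(rmA)}
  through step 1 (go(rmB,rmA)): drop {robot_in(rmA)}, keep {ball_in(b5,rmA), carry(b1,left)}, require {robot_in(rmB)}
    → {ball_in(b5,rmA), carry(b1,left), robot_in(rmB)}

== RESULT ==
["ball_in(b5,rmA)", "carry(b1,left)", "robot_in(rmB)"]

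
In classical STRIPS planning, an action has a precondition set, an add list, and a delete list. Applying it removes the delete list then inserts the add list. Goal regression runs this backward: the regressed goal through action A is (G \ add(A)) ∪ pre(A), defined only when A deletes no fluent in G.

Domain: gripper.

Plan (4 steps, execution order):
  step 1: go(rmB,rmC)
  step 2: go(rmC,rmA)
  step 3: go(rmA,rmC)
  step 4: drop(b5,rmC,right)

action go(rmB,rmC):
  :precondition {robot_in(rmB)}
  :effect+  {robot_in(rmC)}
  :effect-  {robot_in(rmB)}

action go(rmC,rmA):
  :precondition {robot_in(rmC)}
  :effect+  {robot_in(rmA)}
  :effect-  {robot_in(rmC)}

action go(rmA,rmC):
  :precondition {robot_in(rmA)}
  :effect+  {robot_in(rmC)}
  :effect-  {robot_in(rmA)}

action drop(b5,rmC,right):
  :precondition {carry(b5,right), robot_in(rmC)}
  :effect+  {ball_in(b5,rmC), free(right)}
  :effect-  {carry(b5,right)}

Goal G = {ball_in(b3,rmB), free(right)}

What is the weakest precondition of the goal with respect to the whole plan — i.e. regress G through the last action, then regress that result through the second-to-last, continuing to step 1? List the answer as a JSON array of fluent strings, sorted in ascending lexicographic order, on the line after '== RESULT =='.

Regress step by step:
  through step 4 (drop(b5,rmC,right)): drop {free(right)}, keep {ball_in(b3,rmB)}, require {carry(b5,right), robot_in(rmC)}
    → {ball_in(b3,rmB), carry(b5,right), robot_in(rmC)}
  through step 3 (go(rmA,rmC)): drop {robot_in(rmC)}, keep {ball_in(b3,rmB), carry(b5,right)}, require {robot_in(rmA)}
    → {ball_in(b3,rmB), carry(b5,right), robot_in(rmA)}
  through step 2 (go(rmC,rmA)): drop {robot_in(rmA)}, keep {ball_in(b3,rmB), carry(b5,right)}, require {robot_in(rmC)}
    → {ball_in(b3,rmB), carry(b5,right), robot_in(rmC)}
  through step 1 (go(rmB,rmC)): drop {robot_in(rmC)}, keep {ball_in(b3,rmB), carry(b5,right)}, require {robot_in(rmB)}
    → {ball_in(b3,rmB), carry(b5,right), robot_in(rmB)}

== RESULT ==
["ball_in(b3,rmB)", "carry(b5,right)", "robot_in(rmB)"]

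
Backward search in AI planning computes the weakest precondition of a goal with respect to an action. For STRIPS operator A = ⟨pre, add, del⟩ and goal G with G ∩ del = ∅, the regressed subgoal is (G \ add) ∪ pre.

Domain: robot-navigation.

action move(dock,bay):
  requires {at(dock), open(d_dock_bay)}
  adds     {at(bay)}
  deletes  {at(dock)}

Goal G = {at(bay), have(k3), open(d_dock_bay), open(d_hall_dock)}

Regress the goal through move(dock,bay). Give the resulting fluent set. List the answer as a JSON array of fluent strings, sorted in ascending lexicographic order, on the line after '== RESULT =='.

Regress:
  G ∩ del = {}  (empty — regression defined)
  G \ add = {at(bay), have(k3), open(d_dock_bay), open(d_hall_dock)} \ {at(bay)} = {have(k3), open(d_dock_bay), open(d_hall_dock)}
  ∪ pre   = {have(k3), open(d_dock_bay), open(d_hall_dock)} ∪ {at(dock), open(d_dock_bay)}
          = {at(dock), have(k3), open(d_dock_bay), open(d_hall_dock)}

== RESULT ==
["at(dock)", "have(k3)", "open(d_dock_bay)", "open(d_hall_dock)"]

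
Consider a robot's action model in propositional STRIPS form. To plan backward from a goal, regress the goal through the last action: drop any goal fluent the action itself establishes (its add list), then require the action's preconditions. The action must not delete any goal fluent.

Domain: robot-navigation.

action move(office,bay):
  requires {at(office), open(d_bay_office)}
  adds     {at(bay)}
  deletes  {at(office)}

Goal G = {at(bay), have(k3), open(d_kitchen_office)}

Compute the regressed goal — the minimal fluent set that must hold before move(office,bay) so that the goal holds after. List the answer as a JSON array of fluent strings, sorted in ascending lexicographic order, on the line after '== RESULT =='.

Compute (G \ add) ∪ pre:
  G ∩ del = {}  (empty — regression defined)
  G \ add = {at(bay), have(k3), open(d_kitchen_office)} \ {at(bay)} = {have(k3), open(d_kitchen_office)}
  ∪ pre   = {have(k3), open(d_kitchen_office)} ∪ {at(office), open(d_bay_office)}
          = {at(office), have(k3), open(d_bay_office), open(d_kitchen_office)}

== RESULT ==
["at(office)", "have(k3)", "open(d_bay_office)", "open(d_kitchen_office)"]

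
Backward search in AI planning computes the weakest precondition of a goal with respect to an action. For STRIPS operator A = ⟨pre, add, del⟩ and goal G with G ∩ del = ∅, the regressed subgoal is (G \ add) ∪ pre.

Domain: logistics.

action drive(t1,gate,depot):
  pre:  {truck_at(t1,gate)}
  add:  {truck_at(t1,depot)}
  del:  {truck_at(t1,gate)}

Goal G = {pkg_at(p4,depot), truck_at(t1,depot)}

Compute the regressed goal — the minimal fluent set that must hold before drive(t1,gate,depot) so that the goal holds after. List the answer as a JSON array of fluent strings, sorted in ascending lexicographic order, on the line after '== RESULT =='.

Compute (G \ add) ∪ pre:
  G ∩ del = {}  (empty — regression defined)
  G \ add = {pkg_at(p4,depot), truck_at(t1,depot)} \ {truck_at(t1,depot)} = {pkg_at(p4,depot)}
  ∪ pre   = {pkg_at(p4,depot)} ∪ {truck_at(t1,gate)}
          = {pkg_at(p4,depot), truck_at(t1,gate)}

== RESULT ==
["pkg_at(p4,depot)", "truck_at(t1,gate)"]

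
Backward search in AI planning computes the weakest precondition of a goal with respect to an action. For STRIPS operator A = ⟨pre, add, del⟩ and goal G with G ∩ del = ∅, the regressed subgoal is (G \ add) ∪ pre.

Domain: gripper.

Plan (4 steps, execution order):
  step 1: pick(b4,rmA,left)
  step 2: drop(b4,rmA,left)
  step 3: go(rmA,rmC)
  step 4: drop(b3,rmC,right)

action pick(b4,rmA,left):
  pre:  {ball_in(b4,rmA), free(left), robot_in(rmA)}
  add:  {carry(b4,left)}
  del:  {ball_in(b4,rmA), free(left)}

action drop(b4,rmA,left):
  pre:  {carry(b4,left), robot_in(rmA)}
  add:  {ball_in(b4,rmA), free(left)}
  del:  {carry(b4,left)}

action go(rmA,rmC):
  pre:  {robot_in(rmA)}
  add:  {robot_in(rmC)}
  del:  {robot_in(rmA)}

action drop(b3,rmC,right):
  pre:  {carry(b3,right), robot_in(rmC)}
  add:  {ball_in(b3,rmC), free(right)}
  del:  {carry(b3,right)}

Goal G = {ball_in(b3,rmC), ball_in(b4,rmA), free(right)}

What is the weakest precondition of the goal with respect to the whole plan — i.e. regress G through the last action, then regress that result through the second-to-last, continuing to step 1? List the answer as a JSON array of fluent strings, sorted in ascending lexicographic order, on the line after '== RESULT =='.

Work backward from the goal:
  through step 4 (drop(b3,rmC,right)): drop {ball_in(b3,rmC), free(right)}, keep {ball_in(b4,rmA)}, require {carry(b3,right), robot_in(rmC)}
    → {ball_in(b4,rmA), carry(b3,right), robot_in(rmC)}
  through step 3 (go(rmA,rmC)): drop {robot_in(rmC)}, keep {ball_in(b4,rmA), carry(b3,right)}, require {robot_in(rmA)}
    → {ball_in(b4,rmA), carry(b3,right), robot_in(rmA)}
  through step 2 (drop(b4,rmA,left)): drop {ball_in(b4,rmA)}, keep {carry(b3,right), robot_in(rmA)}, require {carry(b4,left), robot_in(rmA)}
    → {carry(b3,right), carry(b4,left), robot_in(rmA)}
  through step 1 (pick(b4,rmA,left)): drop {carry(b4,left)}, keep {carry(b3,right), robot_in(rmA)}, require {ball_in(b4,rmA), free(left), robot_in(rmA)}
    → {ball_in(b4,rmA), carry(b3,right), free(left), robot_in(rmA)}

== RESULT ==
["ball_in(b4,rmA)", "carry(b3,right)", "free(left)", "robot_in(rmA)"]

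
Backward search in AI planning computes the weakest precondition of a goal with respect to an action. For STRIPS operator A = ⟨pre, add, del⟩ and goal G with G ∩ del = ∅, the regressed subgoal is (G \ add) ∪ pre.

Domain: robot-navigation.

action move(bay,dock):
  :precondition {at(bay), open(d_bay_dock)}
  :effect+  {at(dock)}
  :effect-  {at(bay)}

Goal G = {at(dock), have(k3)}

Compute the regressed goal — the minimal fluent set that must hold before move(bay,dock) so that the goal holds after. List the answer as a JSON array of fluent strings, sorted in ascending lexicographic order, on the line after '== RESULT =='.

Regress:
  G ∩ del = {}  (empty — regression defined)
  G \ add = {at(dock), have(k3)} \ {at(dock)} = {have(k3)}
  ∪ pre   = {have(k3)} ∪ {at(bay), open(d_bay_dock)}
          = {at(bay), have(k3), open(d_bay_dock)}

== RESULT ==
["at(bay)", "have(k3)", "open(d_bay_dock)"]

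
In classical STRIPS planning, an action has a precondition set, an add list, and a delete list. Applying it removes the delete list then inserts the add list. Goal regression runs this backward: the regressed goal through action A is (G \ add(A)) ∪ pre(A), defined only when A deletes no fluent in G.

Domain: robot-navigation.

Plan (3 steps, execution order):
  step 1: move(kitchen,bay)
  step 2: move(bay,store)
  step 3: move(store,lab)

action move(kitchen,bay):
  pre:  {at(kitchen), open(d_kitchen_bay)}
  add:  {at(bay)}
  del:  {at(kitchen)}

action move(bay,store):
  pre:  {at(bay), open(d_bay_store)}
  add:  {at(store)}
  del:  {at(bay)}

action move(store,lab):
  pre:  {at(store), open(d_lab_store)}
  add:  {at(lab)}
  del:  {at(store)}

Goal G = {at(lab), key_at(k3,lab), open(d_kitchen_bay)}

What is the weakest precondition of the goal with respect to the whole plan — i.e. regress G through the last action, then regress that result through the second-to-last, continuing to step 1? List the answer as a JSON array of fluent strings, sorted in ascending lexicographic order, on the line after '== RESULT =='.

Regress step by step:
  through step 3 (move(store,lab)): drop {at(lab)}, keep {key_at(k3,lab), open(d_kitchen_bay)}, require {at(store), open(d_lab_store)}
    → {at(store), key_at(k3,lab), open(d_kitchen_bay), open(d_lab_store)}
  through step 2 (move(bay,store)): drop {at(store)}, keep {key_at(k3,lab), open(d_kitchen_bay), open(d_lab_store)}, require {at(bay), open(d_bay_store)}
    → {at(bay), key_at(k3,lab), open(d_bay_store), open(d_kitchen_bay), open(d_lab_store)}
  through step 1 (move(kitchen,bay)): drop {at(bay)}, keep {key_at(k3,lab), open(d_bay_store), open(d_kitchen_bay), open(d_lab_store)}, require {at(kitchen), open(d_kitchen_bay)}
    → {at(kitchen), key_at(k3,lab), open(d_bay_store), open(d_kitchen_bay), open(d_lab_store)}

== RESULT ==
["at(kitchen)", "key_at(k3,lab)", "open(d_bay_store)", "open(d_kitchen_bay)", "open(d_lab_store)"]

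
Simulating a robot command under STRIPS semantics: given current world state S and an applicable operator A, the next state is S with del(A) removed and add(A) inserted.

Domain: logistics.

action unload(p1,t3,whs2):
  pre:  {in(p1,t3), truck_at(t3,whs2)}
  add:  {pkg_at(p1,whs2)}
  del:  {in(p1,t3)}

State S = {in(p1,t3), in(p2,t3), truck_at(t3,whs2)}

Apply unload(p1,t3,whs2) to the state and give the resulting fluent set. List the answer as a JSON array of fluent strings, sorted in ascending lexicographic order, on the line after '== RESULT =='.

Compute (S \ del) ∪ add:
  pre ⊆ S: {in(p1,t3), truck_at(t3,whs2)} ⊆ S  — applicable
  S \ del = {in(p2,t3), truck_at(t3,whs2)}
  ∪ add   = {in(p2,t3), pkg_at(p1,whs2), truck_at(t3,whs2)}

== RESULT ==
["in(p2,t3)", "pkg_at(p1,whs2)", "truck_at(t3,whs2)"]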